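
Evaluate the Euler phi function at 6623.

6408

Factor: 6623 = 37 · 179.
φ(6623) = (37−1) · (179−1) = 36 · 178 = 6408.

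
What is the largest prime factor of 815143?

83

815143 = 7 · 116449
116449 = 23 · 5063
5063 = 61 · 83
83 is prime.
So 815143 = 7 · 23 · 61 · 83; the largest prime factor is 83.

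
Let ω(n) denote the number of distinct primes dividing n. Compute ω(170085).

5

170085 = 3 · 56695
56695 = 5 · 11339
11339 = 17 · 667
667 = 23 · 29
170085 = 3 · 5 · 17 · 23 · 29, which has 5 distinct prime factors.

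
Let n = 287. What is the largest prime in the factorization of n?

41

287 = 7 · 41
41 is prime.
So 287 = 7 · 41; the largest prime factor is 41.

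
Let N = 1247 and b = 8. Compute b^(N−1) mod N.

173

8^1 ≡ 8 (mod 1247)
8^2 ≡ 8^2 = 64 ≡ 64 (mod 1247)
8^4 ≡ 64^2 = 4096 ≡ 355 (mod 1247)
8^8 ≡ 355^2 = 126025 ≡ 78 (mod 1247)
8^16 ≡ 78^2 = 6084 ≡ 1096 (mod 1247)
8^32 ≡ 1096^2 = 1201216 ≡ 355 (mod 1247)
8^64 ≡ 355^2 = 126025 ≡ 78 (mod 1247)
8^128 ≡ 78^2 = 6084 ≡ 1096 (mod 1247)
8^256 ≡ 1096^2 = 1201216 ≡ 355 (mod 1247)
8^512 ≡ 355^2 = 126025 ≡ 78 (mod 1247)
8^1024 ≡ 78^2 = 6084 ≡ 1096 (mod 1247)
1246 = 1024 + 128 + 64 + 16 + 8 + 4 + 2 in binary powers of 2.
So 8^1246 ≡ 1096 · 1096 · 78 · 1096 · 78 · 355 · 64 ≡ 173 (mod 1247).
Since 173 ≠ 1, base 8 is a Fermat witness: 1247 is composite.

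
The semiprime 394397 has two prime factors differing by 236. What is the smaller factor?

521

Since p = q + 236, we have 394397 = q(q + 236), so q² + 236q − 394397 = 0.
Discriminant: 236² + 4·394397 = 55696 + 1577588 = 1633284; √1633284 = 1278.
q = (−236 + 1278)/2 = 521, and p = q + 236 = 757.
Check: 521 · 757 = 394397.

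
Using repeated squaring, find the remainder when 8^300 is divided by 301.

8^1 ≡ 8 (mod 301)
8^2 ≡ 8^2 = 64 ≡ 64 (mod 301)
8^4 ≡ 64^2 = 4096 ≡ 183 (mod 301)
8^8 ≡ 183^2 = 33489 ≡ 78 (mod 301)
8^16 ≡ 78^2 = 6084 ≡ 64 (mod 301)
8^32 ≡ 64^2 = 4096 ≡ 183 (mod 301)
8^64 ≡ 183^2 = 33489 ≡ 78 (mod 301)
8^128 ≡ 78^2 = 6084 ≡ 64 (mod 301)
8^256 ≡ 64^2 = 4096 ≡ 183 (mod 301)
300 = 256 + 32 + 8 + 4 in binary powers of 2.
So 8^300 ≡ 183 · 183 · 78 · 183 ≡ 274 (mod 301).
Since 274 ≠ 1, base 8 is a Fermat witness: 301 is composite.

274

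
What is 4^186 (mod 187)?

4^1 ≡ 4 (mod 187)
4^2 ≡ 4^2 = 16 ≡ 16 (mod 187)
4^4 ≡ 16^2 = 256 ≡ 69 (mod 187)
4^8 ≡ 69^2 = 4761 ≡ 86 (mod 187)
4^16 ≡ 86^2 = 7396 ≡ 103 (mod 187)
4^32 ≡ 103^2 = 10609 ≡ 137 (mod 187)
4^64 ≡ 137^2 = 18769 ≡ 69 (mod 187)
4^128 ≡ 69^2 = 4761 ≡ 86 (mod 187)
186 = 128 + 32 + 16 + 8 + 2 in binary powers of 2.
So 4^186 ≡ 86 · 137 · 103 · 86 · 16 ≡ 169 (mod 187).
Since 169 ≠ 1, base 4 is a Fermat witness: 187 is composite.

169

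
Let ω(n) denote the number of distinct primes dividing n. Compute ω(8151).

4

8151 = 3 · 2717
2717 = 11 · 247
247 = 13 · 19
8151 = 3 · 11 · 13 · 19, which has 4 distinct prime factors.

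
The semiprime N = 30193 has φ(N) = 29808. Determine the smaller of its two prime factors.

109

φ(n) = (p−1)(q−1) = n − (p+q) + 1, so p + q = 30193 − 29808 + 1 = 386.
p and q are the roots of t² − 386t + 30193 = 0.
Discriminant: 386² − 4·30193 = 148996 − 120772 = 28224; √28224 = 168.
q = (386 − 168)/2 = 109, p = (386 + 168)/2 = 277.
Check: 109 · 277 = 30193.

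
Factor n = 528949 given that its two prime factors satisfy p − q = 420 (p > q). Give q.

547

Since p = q + 420, we have 528949 = q(q + 420), so q² + 420q − 528949 = 0.
Discriminant: 420² + 4·528949 = 176400 + 2115796 = 2292196; √2292196 = 1514.
q = (−420 + 1514)/2 = 547, and p = q + 420 = 967.
Check: 547 · 967 = 528949.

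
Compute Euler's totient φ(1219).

1144

Factor: 1219 = 23 · 53.
φ(1219) = (23−1) · (53−1) = 22 · 52 = 1144.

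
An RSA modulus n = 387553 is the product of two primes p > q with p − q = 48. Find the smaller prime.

599

Since p = q + 48, we have 387553 = q(q + 48), so q² + 48q − 387553 = 0.
Discriminant: 48² + 4·387553 = 2304 + 1550212 = 1552516; √1552516 = 1246.
q = (−48 + 1246)/2 = 599, and p = q + 48 = 647.
Check: 599 · 647 = 387553.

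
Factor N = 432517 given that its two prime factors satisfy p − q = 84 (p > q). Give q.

Since p = q + 84, we have 432517 = q(q + 84), so q² + 84q − 432517 = 0.
Discriminant: 84² + 4·432517 = 7056 + 1730068 = 1737124; √1737124 = 1318.
q = (−84 + 1318)/2 = 617, and p = q + 84 = 701.
Check: 617 · 701 = 432517.

617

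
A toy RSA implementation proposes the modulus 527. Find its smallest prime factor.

17

527 is odd.
Digit sum 14, not divisible by 3.
Ends in 7: not divisible by 5.
7: 527 = 7·75 + 2
11: 527 = 11·47 + 10
13: 527 = 13·40 + 7
17: 527 = 17·31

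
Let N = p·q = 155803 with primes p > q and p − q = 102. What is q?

347

Since p = q + 102, we have 155803 = q(q + 102), so q² + 102q − 155803 = 0.
Discriminant: 102² + 4·155803 = 10404 + 623212 = 633616; √633616 = 796.
q = (−102 + 796)/2 = 347, and p = q + 102 = 449.
Check: 347 · 449 = 155803.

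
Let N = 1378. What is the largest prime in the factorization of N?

1378 = 2 · 689
689 = 13 · 53
53 is prime.
So 1378 = 2 · 13 · 53; the largest prime factor is 53.

53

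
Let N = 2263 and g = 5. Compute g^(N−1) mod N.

900

5^1 ≡ 5 (mod 2263)
5^2 ≡ 5^2 = 25 ≡ 25 (mod 2263)
5^4 ≡ 25^2 = 625 ≡ 625 (mod 2263)
5^8 ≡ 625^2 = 390625 ≡ 1389 (mod 2263)
5^16 ≡ 1389^2 = 1929321 ≡ 1245 (mod 2263)
5^32 ≡ 1245^2 = 1550025 ≡ 2133 (mod 2263)
5^64 ≡ 2133^2 = 4549689 ≡ 1059 (mod 2263)
5^128 ≡ 1059^2 = 1121481 ≡ 1296 (mod 2263)
5^256 ≡ 1296^2 = 1679616 ≡ 470 (mod 2263)
5^512 ≡ 470^2 = 220900 ≡ 1389 (mod 2263)
5^1024 ≡ 1389^2 = 1929321 ≡ 1245 (mod 2263)
5^2048 ≡ 1245^2 = 1550025 ≡ 2133 (mod 2263)
2262 = 2048 + 128 + 64 + 16 + 4 + 2 in binary powers of 2.
So 5^2262 ≡ 2133 · 1296 · 1059 · 1245 · 625 · 25 ≡ 900 (mod 2263).
Since 900 ≠ 1, base 5 is a Fermat witness: 2263 is composite.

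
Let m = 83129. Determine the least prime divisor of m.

83129 is odd.
Digit sum 23, not divisible by 3.
Ends in 9: not divisible by 5.
7: 83129 = 7·11875 + 4
11: 83129 = 11·7557 + 2
13: 83129 = 13·6394 + 7
17: 83129 = 17·4889 + 16
19: 83129 = 19·4375 + 4
23: 83129 = 23·3614 + 7
29: 83129 = 29·2866 + 15
31: 83129 = 31·2681 + 18
37: 83129 = 37·2246 + 27
41: 83129 = 41·2027 + 22
43: 83129 = 43·1933 + 10
47: 83129 = 47·1768 + 33
53: 83129 = 53·1568 + 25
59: 83129 = 59·1408 + 57
61: 83129 = 61·1362 + 47
67: 83129 = 67·1240 + 49
71: 83129 = 71·1170 + 59
73: 83129 = 73·1138 + 55
79: 83129 = 79·1052 + 21
83: 83129 = 83·1001 + 46
89: 83129 = 89·934 + 3
97: 83129 = 97·857

97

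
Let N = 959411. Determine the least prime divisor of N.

959411 is odd.
Digit sum 29, not divisible by 3.
Ends in 1: not divisible by 5.
7: 959411 = 7·137058 + 5
11: 959411 = 11·87219 + 2
13: 959411 = 13·73800 + 11
17: 959411 = 17·56435 + 16
19: 959411 = 19·50495 + 6
23: 959411 = 23·41713 + 12
29: 959411 = 29·33083 + 4
31: 959411 = 31·30948 + 23
37: 959411 = 37·25930 + 1
41: 959411 = 41·23400 + 11
43: 959411 = 43·22311 + 38
47: 959411 = 47·20413

47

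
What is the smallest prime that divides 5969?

5969 is odd.
Digit sum 29, not divisible by 3.
Ends in 9: not divisible by 5.
7: 5969 = 7·852 + 5
11: 5969 = 11·542 + 7
13: 5969 = 13·459 + 2
17: 5969 = 17·351 + 2
19: 5969 = 19·314 + 3
23: 5969 = 23·259 + 12
29: 5969 = 29·205 + 24
31: 5969 = 31·192 + 17
37: 5969 = 37·161 + 12
41: 5969 = 41·145 + 24
43: 5969 = 43·138 + 35
47: 5969 = 47·127

47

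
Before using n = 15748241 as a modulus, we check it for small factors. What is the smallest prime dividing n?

15748241 is odd.
Digit sum 32, not divisible by 3.
Ends in 1: not divisible by 5.
7: 15748241 = 7·2249748 + 5
11: 15748241 = 11·1431658 + 3
13: 15748241 = 13·1211403 + 2
17: 15748241 = 17·926367 + 2
19: 15748241 = 19·828854 + 15
23: 15748241 = 23·684706 + 3
29: 15748241 = 29·543042 + 23
31: 15748241 = 31·508007 + 24
37: 15748241 = 37·425628 + 5
41: 15748241 = 41·384103 + 18
43: 15748241 = 43·366238 + 7
47: 15748241 = 47·335068 + 45
53: 15748241 = 53·297136 + 33
59: 15748241 = 59·266919 + 20
61: 15748241 = 61·258167 + 54
67: 15748241 = 67·235048 + 25
71: 15748241 = 71·221806 + 15
73: 15748241 = 73·215729 + 24
79: 15748241 = 79·199344 + 65
83: 15748241 = 83·189737 + 70
89: 15748241 = 89·176946 + 47
97: 15748241 = 97·162353

97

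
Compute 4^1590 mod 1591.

4^1 ≡ 4 (mod 1591)
4^2 ≡ 4^2 = 16 ≡ 16 (mod 1591)
4^4 ≡ 16^2 = 256 ≡ 256 (mod 1591)
4^8 ≡ 256^2 = 65536 ≡ 305 (mod 1591)
4^16 ≡ 305^2 = 93025 ≡ 747 (mod 1591)
4^32 ≡ 747^2 = 558009 ≡ 1159 (mod 1591)
4^64 ≡ 1159^2 = 1343281 ≡ 477 (mod 1591)
4^128 ≡ 477^2 = 227529 ≡ 16 (mod 1591)
4^256 ≡ 16^2 = 256 ≡ 256 (mod 1591)
4^512 ≡ 256^2 = 65536 ≡ 305 (mod 1591)
4^1024 ≡ 305^2 = 93025 ≡ 747 (mod 1591)
1590 = 1024 + 512 + 32 + 16 + 4 + 2 in binary powers of 2.
So 4^1590 ≡ 747 · 305 · 1159 · 747 · 256 · 16 ≡ 692 (mod 1591).
Since 692 ≠ 1, base 4 is a Fermat witness: 1591 is composite.

692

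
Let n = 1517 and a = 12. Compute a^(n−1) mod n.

12^1 ≡ 12 (mod 1517)
12^2 ≡ 12^2 = 144 ≡ 144 (mod 1517)
12^4 ≡ 144^2 = 20736 ≡ 1015 (mod 1517)
12^8 ≡ 1015^2 = 1030225 ≡ 182 (mod 1517)
12^16 ≡ 182^2 = 33124 ≡ 1267 (mod 1517)
12^32 ≡ 1267^2 = 1605289 ≡ 303 (mod 1517)
12^64 ≡ 303^2 = 91809 ≡ 789 (mod 1517)
12^128 ≡ 789^2 = 622521 ≡ 551 (mod 1517)
12^256 ≡ 551^2 = 303601 ≡ 201 (mod 1517)
12^512 ≡ 201^2 = 40401 ≡ 959 (mod 1517)
12^1024 ≡ 959^2 = 919681 ≡ 379 (mod 1517)
1516 = 1024 + 256 + 128 + 64 + 32 + 8 + 4 in binary powers of 2.
So 12^1516 ≡ 379 · 201 · 551 · 789 · 303 · 182 · 1015 ≡ 127 (mod 1517).
Since 127 ≠ 1, base 12 is a Fermat witness: 1517 is composite.

127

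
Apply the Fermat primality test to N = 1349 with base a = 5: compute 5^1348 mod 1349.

5^1 ≡ 5 (mod 1349)
5^2 ≡ 5^2 = 25 ≡ 25 (mod 1349)
5^4 ≡ 25^2 = 625 ≡ 625 (mod 1349)
5^8 ≡ 625^2 = 390625 ≡ 764 (mod 1349)
5^16 ≡ 764^2 = 583696 ≡ 928 (mod 1349)
5^32 ≡ 928^2 = 861184 ≡ 522 (mod 1349)
5^64 ≡ 522^2 = 272484 ≡ 1335 (mod 1349)
5^128 ≡ 1335^2 = 1782225 ≡ 196 (mod 1349)
5^256 ≡ 196^2 = 38416 ≡ 644 (mod 1349)
5^512 ≡ 644^2 = 414736 ≡ 593 (mod 1349)
5^1024 ≡ 593^2 = 351649 ≡ 909 (mod 1349)
1348 = 1024 + 256 + 64 + 4 in binary powers of 2.
So 5^1348 ≡ 909 · 644 · 1335 · 625 ≡ 54 (mod 1349).
Since 54 ≠ 1, base 5 is a Fermat witness: 1349 is composite.

54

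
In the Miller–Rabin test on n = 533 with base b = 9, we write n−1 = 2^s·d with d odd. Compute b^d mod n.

9

533 − 1 = 532 = 2^2 · 133, so d = 133.
9^1 ≡ 9 (mod 533)
9^2 ≡ 9^2 = 81 ≡ 81 (mod 533)
9^4 ≡ 81^2 = 6561 ≡ 165 (mod 533)
9^8 ≡ 165^2 = 27225 ≡ 42 (mod 533)
9^16 ≡ 42^2 = 1764 ≡ 165 (mod 533)
9^32 ≡ 165^2 = 27225 ≡ 42 (mod 533)
9^64 ≡ 42^2 = 1764 ≡ 165 (mod 533)
9^128 ≡ 165^2 = 27225 ≡ 42 (mod 533)
133 = 128 + 4 + 1 in binary powers of 2.
So 9^133 ≡ 42 · 165 · 9 ≡ 9 (mod 533).
Squaring chain: 9 → 81; never reaches −1, so base 9 is a Miller–Rabin witness that 533 is composite.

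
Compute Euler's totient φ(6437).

Factor: 6437 = 41 · 157.
φ(6437) = (41−1) · (157−1) = 40 · 156 = 6240.

6240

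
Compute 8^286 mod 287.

8^1 ≡ 8 (mod 287)
8^2 ≡ 8^2 = 64 ≡ 64 (mod 287)
8^4 ≡ 64^2 = 4096 ≡ 78 (mod 287)
8^8 ≡ 78^2 = 6084 ≡ 57 (mod 287)
8^16 ≡ 57^2 = 3249 ≡ 92 (mod 287)
8^32 ≡ 92^2 = 8464 ≡ 141 (mod 287)
8^64 ≡ 141^2 = 19881 ≡ 78 (mod 287)
8^128 ≡ 78^2 = 6084 ≡ 57 (mod 287)
8^256 ≡ 57^2 = 3249 ≡ 92 (mod 287)
286 = 256 + 16 + 8 + 4 + 2 in binary powers of 2.
So 8^286 ≡ 92 · 92 · 57 · 78 · 64 ≡ 113 (mod 287).
Since 113 ≠ 1, base 8 is a Fermat witness: 287 is composite.

113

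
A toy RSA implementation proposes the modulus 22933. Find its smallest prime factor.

17

22933 is odd.
Digit sum 19, not divisible by 3.
Ends in 3: not divisible by 5.
7: 22933 = 7·3276 + 1
11: 22933 = 11·2084 + 9
13: 22933 = 13·1764 + 1
17: 22933 = 17·1349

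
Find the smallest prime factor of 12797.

67

12797 is odd.
Digit sum 26, not divisible by 3.
Ends in 7: not divisible by 5.
7: 12797 = 7·1828 + 1
11: 12797 = 11·1163 + 4
13: 12797 = 13·984 + 5
17: 12797 = 17·752 + 13
19: 12797 = 19·673 + 10
23: 12797 = 23·556 + 9
29: 12797 = 29·441 + 8
31: 12797 = 31·412 + 25
37: 12797 = 37·345 + 32
41: 12797 = 41·312 + 5
43: 12797 = 43·297 + 26
47: 12797 = 47·272 + 13
53: 12797 = 53·241 + 24
59: 12797 = 59·216 + 53
61: 12797 = 61·209 + 48
67: 12797 = 67·191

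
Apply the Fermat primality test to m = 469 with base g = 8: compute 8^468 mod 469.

442

8^1 ≡ 8 (mod 469)
8^2 ≡ 8^2 = 64 ≡ 64 (mod 469)
8^4 ≡ 64^2 = 4096 ≡ 344 (mod 469)
8^8 ≡ 344^2 = 118336 ≡ 148 (mod 469)
8^16 ≡ 148^2 = 21904 ≡ 330 (mod 469)
8^32 ≡ 330^2 = 108900 ≡ 92 (mod 469)
8^64 ≡ 92^2 = 8464 ≡ 22 (mod 469)
8^128 ≡ 22^2 = 484 ≡ 15 (mod 469)
8^256 ≡ 15^2 = 225 ≡ 225 (mod 469)
468 = 256 + 128 + 64 + 16 + 4 in binary powers of 2.
So 8^468 ≡ 225 · 15 · 22 · 330 · 344 ≡ 442 (mod 469).
Since 442 ≠ 1, base 8 is a Fermat witness: 469 is composite.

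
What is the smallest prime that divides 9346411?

9346411 is odd.
Digit sum 28, not divisible by 3.
Ends in 1: not divisible by 5.
7: 9346411 = 7·1335201 + 4
11: 9346411 = 11·849673 + 8
13: 9346411 = 13·718954 + 9
17: 9346411 = 17·549788 + 15
19: 9346411 = 19·491916 + 7
23: 9346411 = 23·406365 + 16
29: 9346411 = 29·322290 + 1
31: 9346411 = 31·301497 + 4
37: 9346411 = 37·252605 + 26
41: 9346411 = 41·227961 + 10
43: 9346411 = 43·217358 + 17
47: 9346411 = 47·198859 + 38
53: 9346411 = 53·176347 + 20
59: 9346411 = 59·158413 + 44
61: 9346411 = 61·153219 + 52
67: 9346411 = 67·139498 + 45
71: 9346411 = 71·131639 + 42
73: 9346411 = 73·128033 + 2
79: 9346411 = 79·118309

79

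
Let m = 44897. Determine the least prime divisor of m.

17

44897 is odd.
Digit sum 32, not divisible by 3.
Ends in 7: not divisible by 5.
7: 44897 = 7·6413 + 6
11: 44897 = 11·4081 + 6
13: 44897 = 13·3453 + 8
17: 44897 = 17·2641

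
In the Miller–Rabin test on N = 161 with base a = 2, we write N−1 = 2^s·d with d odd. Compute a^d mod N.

161 − 1 = 160 = 2^5 · 5, so d = 5.
2^1 ≡ 2 (mod 161)
2^2 ≡ 2^2 = 4 ≡ 4 (mod 161)
2^4 ≡ 4^2 = 16 ≡ 16 (mod 161)
5 = 4 + 1 in binary powers of 2.
So 2^5 ≡ 16 · 2 ≡ 32 (mod 161).
Squaring chain: 32 → 58 → 144 → 128 → 123; never reaches −1, so base 2 is a Miller–Rabin witness that 161 is composite.

32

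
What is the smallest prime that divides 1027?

13

1027 is odd.
Digit sum 10, not divisible by 3.
Ends in 7: not divisible by 5.
7: 1027 = 7·146 + 5
11: 1027 = 11·93 + 4
13: 1027 = 13·79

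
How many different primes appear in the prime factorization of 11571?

4

11571 = 3 · 3857
3857 = 7 · 551
551 = 19 · 29
11571 = 3 · 7 · 19 · 29, which has 4 distinct prime factors.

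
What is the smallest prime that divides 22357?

22357 is odd.
Digit sum 19, not divisible by 3.
Ends in 7: not divisible by 5.
7: 22357 = 7·3193 + 6
11: 22357 = 11·2032 + 5
13: 22357 = 13·1719 + 10
17: 22357 = 17·1315 + 2
19: 22357 = 19·1176 + 13
23: 22357 = 23·972 + 1
29: 22357 = 29·770 + 27
31: 22357 = 31·721 + 6
37: 22357 = 37·604 + 9
41: 22357 = 41·545 + 12
43: 22357 = 43·519 + 40
47: 22357 = 47·475 + 32
53: 22357 = 53·421 + 44
59: 22357 = 59·378 + 55
61: 22357 = 61·366 + 31
67: 22357 = 67·333 + 46
71: 22357 = 71·314 + 63
73: 22357 = 73·306 + 19
79: 22357 = 79·283

79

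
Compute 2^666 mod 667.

2^1 ≡ 2 (mod 667)
2^2 ≡ 2^2 = 4 ≡ 4 (mod 667)
2^4 ≡ 4^2 = 16 ≡ 16 (mod 667)
2^8 ≡ 16^2 = 256 ≡ 256 (mod 667)
2^16 ≡ 256^2 = 65536 ≡ 170 (mod 667)
2^32 ≡ 170^2 = 28900 ≡ 219 (mod 667)
2^64 ≡ 219^2 = 47961 ≡ 604 (mod 667)
2^128 ≡ 604^2 = 364816 ≡ 634 (mod 667)
2^256 ≡ 634^2 = 401956 ≡ 422 (mod 667)
2^512 ≡ 422^2 = 178084 ≡ 662 (mod 667)
666 = 512 + 128 + 16 + 8 + 2 in binary powers of 2.
So 2^666 ≡ 662 · 634 · 170 · 256 · 4 ≡ 179 (mod 667).
Since 179 ≠ 1, base 2 is a Fermat witness: 667 is composite.

179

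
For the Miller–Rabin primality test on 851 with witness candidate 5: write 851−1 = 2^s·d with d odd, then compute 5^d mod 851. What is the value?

851 − 1 = 850 = 2^1 · 425, so d = 425.
5^1 ≡ 5 (mod 851)
5^2 ≡ 5^2 = 25 ≡ 25 (mod 851)
5^4 ≡ 25^2 = 625 ≡ 625 (mod 851)
5^8 ≡ 625^2 = 390625 ≡ 16 (mod 851)
5^16 ≡ 16^2 = 256 ≡ 256 (mod 851)
5^32 ≡ 256^2 = 65536 ≡ 9 (mod 851)
5^64 ≡ 9^2 = 81 ≡ 81 (mod 851)
5^128 ≡ 81^2 = 6561 ≡ 604 (mod 851)
5^256 ≡ 604^2 = 364816 ≡ 588 (mod 851)
425 = 256 + 128 + 32 + 8 + 1 in binary powers of 2.
So 5^425 ≡ 588 · 604 · 9 · 16 · 5 ≡ 109 (mod 851).
Squaring chain: 109; never reaches −1, so base 5 is a Miller–Rabin witness that 851 is composite.

109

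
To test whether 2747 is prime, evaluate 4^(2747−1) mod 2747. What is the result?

4^1 ≡ 4 (mod 2747)
4^2 ≡ 4^2 = 16 ≡ 16 (mod 2747)
4^4 ≡ 16^2 = 256 ≡ 256 (mod 2747)
4^8 ≡ 256^2 = 65536 ≡ 2355 (mod 2747)
4^16 ≡ 2355^2 = 5546025 ≡ 2579 (mod 2747)
4^32 ≡ 2579^2 = 6651241 ≡ 754 (mod 2747)
4^64 ≡ 754^2 = 568516 ≡ 2634 (mod 2747)
4^128 ≡ 2634^2 = 6937956 ≡ 1781 (mod 2747)
4^256 ≡ 1781^2 = 3171961 ≡ 1923 (mod 2747)
4^512 ≡ 1923^2 = 3697929 ≡ 467 (mod 2747)
4^1024 ≡ 467^2 = 218089 ≡ 1076 (mod 2747)
4^2048 ≡ 1076^2 = 1157776 ≡ 1289 (mod 2747)
2746 = 2048 + 512 + 128 + 32 + 16 + 8 + 2 in binary powers of 2.
So 4^2746 ≡ 1289 · 467 · 1781 · 754 · 2579 · 2355 · 16 ≡ 2046 (mod 2747).
Since 2046 ≠ 1, base 4 is a Fermat witness: 2747 is composite.

2046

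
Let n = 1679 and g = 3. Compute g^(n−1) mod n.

430

3^1 ≡ 3 (mod 1679)
3^2 ≡ 3^2 = 9 ≡ 9 (mod 1679)
3^4 ≡ 9^2 = 81 ≡ 81 (mod 1679)
3^8 ≡ 81^2 = 6561 ≡ 1524 (mod 1679)
3^16 ≡ 1524^2 = 2322576 ≡ 519 (mod 1679)
3^32 ≡ 519^2 = 269361 ≡ 721 (mod 1679)
3^64 ≡ 721^2 = 519841 ≡ 1030 (mod 1679)
3^128 ≡ 1030^2 = 1060900 ≡ 1451 (mod 1679)
3^256 ≡ 1451^2 = 2105401 ≡ 1614 (mod 1679)
3^512 ≡ 1614^2 = 2604996 ≡ 867 (mod 1679)
3^1024 ≡ 867^2 = 751689 ≡ 1176 (mod 1679)
1678 = 1024 + 512 + 128 + 8 + 4 + 2 in binary powers of 2.
So 3^1678 ≡ 1176 · 867 · 1451 · 1524 · 81 · 9 ≡ 430 (mod 1679).
Since 430 ≠ 1, base 3 is a Fermat witness: 1679 is composite.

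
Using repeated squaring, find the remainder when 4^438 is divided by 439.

1

4^1 ≡ 4 (mod 439)
4^2 ≡ 4^2 = 16 ≡ 16 (mod 439)
4^4 ≡ 16^2 = 256 ≡ 256 (mod 439)
4^8 ≡ 256^2 = 65536 ≡ 125 (mod 439)
4^16 ≡ 125^2 = 15625 ≡ 260 (mod 439)
4^32 ≡ 260^2 = 67600 ≡ 433 (mod 439)
4^64 ≡ 433^2 = 187489 ≡ 36 (mod 439)
4^128 ≡ 36^2 = 1296 ≡ 418 (mod 439)
4^256 ≡ 418^2 = 174724 ≡ 2 (mod 439)
438 = 256 + 128 + 32 + 16 + 4 + 2 in binary powers of 2.
So 4^438 ≡ 2 · 418 · 433 · 260 · 256 · 16 ≡ 1 (mod 439).
Since the result is 1, base 4 gives no evidence that 439 is composite.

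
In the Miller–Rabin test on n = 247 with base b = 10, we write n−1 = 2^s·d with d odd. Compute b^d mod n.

247 − 1 = 246 = 2^1 · 123, so d = 123.
10^1 ≡ 10 (mod 247)
10^2 ≡ 10^2 = 100 ≡ 100 (mod 247)
10^4 ≡ 100^2 = 10000 ≡ 120 (mod 247)
10^8 ≡ 120^2 = 14400 ≡ 74 (mod 247)
10^16 ≡ 74^2 = 5476 ≡ 42 (mod 247)
10^32 ≡ 42^2 = 1764 ≡ 35 (mod 247)
10^64 ≡ 35^2 = 1225 ≡ 237 (mod 247)
123 = 64 + 32 + 16 + 8 + 2 + 1 in binary powers of 2.
So 10^123 ≡ 237 · 35 · 42 · 74 · 100 · 10 ≡ 103 (mod 247).
Squaring chain: 103; never reaches −1, so base 10 is a Miller–Rabin witness that 247 is composite.

103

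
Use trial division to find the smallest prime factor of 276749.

11

276749 is odd.
Digit sum 35, not divisible by 3.
Ends in 9: not divisible by 5.
7: 276749 = 7·39535 + 4
11: 276749 = 11·25159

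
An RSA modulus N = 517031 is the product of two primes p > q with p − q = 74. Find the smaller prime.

683

Since p = q + 74, we have 517031 = q(q + 74), so q² + 74q − 517031 = 0.
Discriminant: 74² + 4·517031 = 5476 + 2068124 = 2073600; √2073600 = 1440.
q = (−74 + 1440)/2 = 683, and p = q + 74 = 757.
Check: 683 · 757 = 517031.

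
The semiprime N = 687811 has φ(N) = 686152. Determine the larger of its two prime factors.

φ(n) = (p−1)(q−1) = n − (p+q) + 1, so p + q = 687811 − 686152 + 1 = 1660.
p and q are the roots of t² − 1660t + 687811 = 0.
Discriminant: 1660² − 4·687811 = 2755600 − 2751244 = 4356; √4356 = 66.
q = (1660 − 66)/2 = 797, p = (1660 + 66)/2 = 863.
Check: 797 · 863 = 687811.

863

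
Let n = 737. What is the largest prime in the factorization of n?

737 = 11 · 67
67 is prime.
So 737 = 11 · 67; the largest prime factor is 67.

67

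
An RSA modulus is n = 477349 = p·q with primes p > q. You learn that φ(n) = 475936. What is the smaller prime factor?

φ(n) = (p−1)(q−1) = n − (p+q) + 1, so p + q = 477349 − 475936 + 1 = 1414.
p and q are the roots of t² − 1414t + 477349 = 0.
Discriminant: 1414² − 4·477349 = 1999396 − 1909396 = 90000; √90000 = 300.
q = (1414 − 300)/2 = 557, p = (1414 + 300)/2 = 857.
Check: 557 · 857 = 477349.

557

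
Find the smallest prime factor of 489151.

489151 is odd.
Digit sum 28, not divisible by 3.
Ends in 1: not divisible by 5.
7: 489151 = 7·69878 + 5
11: 489151 = 11·44468 + 3
13: 489151 = 13·37627

13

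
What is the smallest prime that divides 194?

194 is even: 2 divides it.

2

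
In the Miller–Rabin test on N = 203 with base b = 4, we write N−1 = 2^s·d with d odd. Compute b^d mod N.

203 − 1 = 202 = 2^1 · 101, so d = 101.
4^1 ≡ 4 (mod 203)
4^2 ≡ 4^2 = 16 ≡ 16 (mod 203)
4^4 ≡ 16^2 = 256 ≡ 53 (mod 203)
4^8 ≡ 53^2 = 2809 ≡ 170 (mod 203)
4^16 ≡ 170^2 = 28900 ≡ 74 (mod 203)
4^32 ≡ 74^2 = 5476 ≡ 198 (mod 203)
4^64 ≡ 198^2 = 39204 ≡ 25 (mod 203)
101 = 64 + 32 + 4 + 1 in binary powers of 2.
So 4^101 ≡ 25 · 198 · 53 · 4 ≡ 93 (mod 203).
Squaring chain: 93; never reaches −1, so base 4 is a Miller–Rabin witness that 203 is composite.

93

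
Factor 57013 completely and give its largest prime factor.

73

57013 = 11 · 5183
5183 = 71 · 73
73 is prime.
So 57013 = 11 · 71 · 73; the largest prime factor is 73.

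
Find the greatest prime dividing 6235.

43

6235 = 5 · 1247
1247 = 29 · 43
43 is prime.
So 6235 = 5 · 29 · 43; the largest prime factor is 43.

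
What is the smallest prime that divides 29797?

29797 is odd.
Digit sum 34, not divisible by 3.
Ends in 7: not divisible by 5.
7: 29797 = 7·4256 + 5
11: 29797 = 11·2708 + 9
13: 29797 = 13·2292 + 1
17: 29797 = 17·1752 + 13
19: 29797 = 19·1568 + 5
23: 29797 = 23·1295 + 12
29: 29797 = 29·1027 + 14
31: 29797 = 31·961 + 6
37: 29797 = 37·805 + 12
41: 29797 = 41·726 + 31
43: 29797 = 43·692 + 41
47: 29797 = 47·633 + 46
53: 29797 = 53·562 + 11
59: 29797 = 59·505 + 2
61: 29797 = 61·488 + 29
67: 29797 = 67·444 + 49
71: 29797 = 71·419 + 48
73: 29797 = 73·408 + 13
79: 29797 = 79·377 + 14
83: 29797 = 83·359

83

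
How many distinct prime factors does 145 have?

145 = 5 · 29
145 = 5 · 29, which has 2 distinct prime factors.

2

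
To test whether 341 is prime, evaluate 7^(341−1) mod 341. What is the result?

56

7^1 ≡ 7 (mod 341)
7^2 ≡ 7^2 = 49 ≡ 49 (mod 341)
7^4 ≡ 49^2 = 2401 ≡ 14 (mod 341)
7^8 ≡ 14^2 = 196 ≡ 196 (mod 341)
7^16 ≡ 196^2 = 38416 ≡ 224 (mod 341)
7^32 ≡ 224^2 = 50176 ≡ 49 (mod 341)
7^64 ≡ 49^2 = 2401 ≡ 14 (mod 341)
7^128 ≡ 14^2 = 196 ≡ 196 (mod 341)
7^256 ≡ 196^2 = 38416 ≡ 224 (mod 341)
340 = 256 + 64 + 16 + 4 in binary powers of 2.
So 7^340 ≡ 224 · 14 · 224 · 14 ≡ 56 (mod 341).
Since 56 ≠ 1, base 7 is a Fermat witness: 341 is composite.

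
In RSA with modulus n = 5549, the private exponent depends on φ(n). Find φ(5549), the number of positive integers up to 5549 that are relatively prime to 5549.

5340

Factor: 5549 = 31 · 179.
φ(5549) = (31−1) · (179−1) = 30 · 178 = 5340.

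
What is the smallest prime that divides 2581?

2581 is odd.
Digit sum 16, not divisible by 3.
Ends in 1: not divisible by 5.
7: 2581 = 7·368 + 5
11: 2581 = 11·234 + 7
13: 2581 = 13·198 + 7
17: 2581 = 17·151 + 14
19: 2581 = 19·135 + 16
23: 2581 = 23·112 + 5
29: 2581 = 29·89

29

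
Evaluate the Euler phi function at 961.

930

Factor: 961 = 31^2.
φ(961) = 31^1·(31−1) = 930.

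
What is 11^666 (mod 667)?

11^1 ≡ 11 (mod 667)
11^2 ≡ 11^2 = 121 ≡ 121 (mod 667)
11^4 ≡ 121^2 = 14641 ≡ 634 (mod 667)
11^8 ≡ 634^2 = 401956 ≡ 422 (mod 667)
11^16 ≡ 422^2 = 178084 ≡ 662 (mod 667)
11^32 ≡ 662^2 = 438244 ≡ 25 (mod 667)
11^64 ≡ 25^2 = 625 ≡ 625 (mod 667)
11^128 ≡ 625^2 = 390625 ≡ 430 (mod 667)
11^256 ≡ 430^2 = 184900 ≡ 141 (mod 667)
11^512 ≡ 141^2 = 19881 ≡ 538 (mod 667)
666 = 512 + 128 + 16 + 8 + 2 in binary powers of 2.
So 11^666 ≡ 538 · 430 · 662 · 422 · 121 ≡ 216 (mod 667).
Since 216 ≠ 1, base 11 is a Fermat witness: 667 is composite.

216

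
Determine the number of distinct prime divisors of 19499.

3

19499 = 17 · 1147
1147 = 31 · 37
19499 = 17 · 31 · 37, which has 3 distinct prime factors.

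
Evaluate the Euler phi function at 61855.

Factor: 61855 = 5 · 89 · 139.
φ(61855) = (5−1) · (89−1) · (139−1) = 4 · 88 · 138 = 48576.

48576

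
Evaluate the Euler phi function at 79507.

77658

Factor: 79507 = 43^3.
φ(79507) = 43^2·(43−1) = 77658.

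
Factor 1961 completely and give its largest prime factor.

1961 = 37 · 53
53 is prime.
So 1961 = 37 · 53; the largest prime factor is 53.

53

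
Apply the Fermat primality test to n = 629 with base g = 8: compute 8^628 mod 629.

322

8^1 ≡ 8 (mod 629)
8^2 ≡ 8^2 = 64 ≡ 64 (mod 629)
8^4 ≡ 64^2 = 4096 ≡ 322 (mod 629)
8^8 ≡ 322^2 = 103684 ≡ 528 (mod 629)
8^16 ≡ 528^2 = 278784 ≡ 137 (mod 629)
8^32 ≡ 137^2 = 18769 ≡ 528 (mod 629)
8^64 ≡ 528^2 = 278784 ≡ 137 (mod 629)
8^128 ≡ 137^2 = 18769 ≡ 528 (mod 629)
8^256 ≡ 528^2 = 278784 ≡ 137 (mod 629)
8^512 ≡ 137^2 = 18769 ≡ 528 (mod 629)
628 = 512 + 64 + 32 + 16 + 4 in binary powers of 2.
So 8^628 ≡ 528 · 137 · 528 · 137 · 322 ≡ 322 (mod 629).
Since 322 ≠ 1, base 8 is a Fermat witness: 629 is composite.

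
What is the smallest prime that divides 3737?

3737 is odd.
Digit sum 20, not divisible by 3.
Ends in 7: not divisible by 5.
7: 3737 = 7·533 + 6
11: 3737 = 11·339 + 8
13: 3737 = 13·287 + 6
17: 3737 = 17·219 + 14
19: 3737 = 19·196 + 13
23: 3737 = 23·162 + 11
29: 3737 = 29·128 + 25
31: 3737 = 31·120 + 17
37: 3737 = 37·101

37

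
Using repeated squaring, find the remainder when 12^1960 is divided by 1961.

786

12^1 ≡ 12 (mod 1961)
12^2 ≡ 12^2 = 144 ≡ 144 (mod 1961)
12^4 ≡ 144^2 = 20736 ≡ 1126 (mod 1961)
12^8 ≡ 1126^2 = 1267876 ≡ 1070 (mod 1961)
12^16 ≡ 1070^2 = 1144900 ≡ 1637 (mod 1961)
12^32 ≡ 1637^2 = 2679769 ≡ 1043 (mod 1961)
12^64 ≡ 1043^2 = 1087849 ≡ 1455 (mod 1961)
12^128 ≡ 1455^2 = 2117025 ≡ 1106 (mod 1961)
12^256 ≡ 1106^2 = 1223236 ≡ 1533 (mod 1961)
12^512 ≡ 1533^2 = 2350089 ≡ 811 (mod 1961)
12^1024 ≡ 811^2 = 657721 ≡ 786 (mod 1961)
1960 = 1024 + 512 + 256 + 128 + 32 + 8 in binary powers of 2.
So 12^1960 ≡ 786 · 811 · 1533 · 1106 · 1043 · 1070 ≡ 786 (mod 1961).
Since 786 ≠ 1, base 12 is a Fermat witness: 1961 is composite.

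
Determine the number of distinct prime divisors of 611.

611 = 13 · 47
611 = 13 · 47, which has 2 distinct prime factors.

2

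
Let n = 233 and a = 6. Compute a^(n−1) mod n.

6^1 ≡ 6 (mod 233)
6^2 ≡ 6^2 = 36 ≡ 36 (mod 233)
6^4 ≡ 36^2 = 1296 ≡ 131 (mod 233)
6^8 ≡ 131^2 = 17161 ≡ 152 (mod 233)
6^16 ≡ 152^2 = 23104 ≡ 37 (mod 233)
6^32 ≡ 37^2 = 1369 ≡ 204 (mod 233)
6^64 ≡ 204^2 = 41616 ≡ 142 (mod 233)
6^128 ≡ 142^2 = 20164 ≡ 126 (mod 233)
232 = 128 + 64 + 32 + 8 in binary powers of 2.
So 6^232 ≡ 126 · 142 · 204 · 152 ≡ 1 (mod 233).
Since the result is 1, base 6 gives no evidence that 233 is composite.

1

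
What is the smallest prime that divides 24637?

71

24637 is odd.
Digit sum 22, not divisible by 3.
Ends in 7: not divisible by 5.
7: 24637 = 7·3519 + 4
11: 24637 = 11·2239 + 8
13: 24637 = 13·1895 + 2
17: 24637 = 17·1449 + 4
19: 24637 = 19·1296 + 13
23: 24637 = 23·1071 + 4
29: 24637 = 29·849 + 16
31: 24637 = 31·794 + 23
37: 24637 = 37·665 + 32
41: 24637 = 41·600 + 37
43: 24637 = 43·572 + 41
47: 24637 = 47·524 + 9
53: 24637 = 53·464 + 45
59: 24637 = 59·417 + 34
61: 24637 = 61·403 + 54
67: 24637 = 67·367 + 48
71: 24637 = 71·347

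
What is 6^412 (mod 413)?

400

6^1 ≡ 6 (mod 413)
6^2 ≡ 6^2 = 36 ≡ 36 (mod 413)
6^4 ≡ 36^2 = 1296 ≡ 57 (mod 413)
6^8 ≡ 57^2 = 3249 ≡ 358 (mod 413)
6^16 ≡ 358^2 = 128164 ≡ 134 (mod 413)
6^32 ≡ 134^2 = 17956 ≡ 197 (mod 413)
6^64 ≡ 197^2 = 38809 ≡ 400 (mod 413)
6^128 ≡ 400^2 = 160000 ≡ 169 (mod 413)
6^256 ≡ 169^2 = 28561 ≡ 64 (mod 413)
412 = 256 + 128 + 16 + 8 + 4 in binary powers of 2.
So 6^412 ≡ 64 · 169 · 134 · 358 · 57 ≡ 400 (mod 413).
Since 400 ≠ 1, base 6 is a Fermat witness: 413 is composite.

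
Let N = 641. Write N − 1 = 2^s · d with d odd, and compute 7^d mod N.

641 − 1 = 640 = 2^7 · 5, so d = 5.
7^1 ≡ 7 (mod 641)
7^2 ≡ 7^2 = 49 ≡ 49 (mod 641)
7^4 ≡ 49^2 = 2401 ≡ 478 (mod 641)
5 = 4 + 1 in binary powers of 2.
So 7^5 ≡ 478 · 7 ≡ 141 (mod 641).
Squaring chain: 141 → 10 → 100 → 385 → 154 → 640 → 1; reaches −1, so base 7 does not prove 641 composite.

141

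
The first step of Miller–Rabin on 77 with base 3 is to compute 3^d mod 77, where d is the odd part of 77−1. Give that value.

77 − 1 = 76 = 2^2 · 19, so d = 19.
3^1 ≡ 3 (mod 77)
3^2 ≡ 3^2 = 9 ≡ 9 (mod 77)
3^4 ≡ 9^2 = 81 ≡ 4 (mod 77)
3^8 ≡ 4^2 = 16 ≡ 16 (mod 77)
3^16 ≡ 16^2 = 256 ≡ 25 (mod 77)
19 = 16 + 2 + 1 in binary powers of 2.
So 3^19 ≡ 25 · 9 · 3 ≡ 59 (mod 77).
Squaring chain: 59 → 16; never reaches −1, so base 3 is a Miller–Rabin witness that 77 is composite.

59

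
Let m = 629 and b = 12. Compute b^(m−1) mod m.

268

12^1 ≡ 12 (mod 629)
12^2 ≡ 12^2 = 144 ≡ 144 (mod 629)
12^4 ≡ 144^2 = 20736 ≡ 608 (mod 629)
12^8 ≡ 608^2 = 369664 ≡ 441 (mod 629)
12^16 ≡ 441^2 = 194481 ≡ 120 (mod 629)
12^32 ≡ 120^2 = 14400 ≡ 562 (mod 629)
12^64 ≡ 562^2 = 315844 ≡ 86 (mod 629)
12^128 ≡ 86^2 = 7396 ≡ 477 (mod 629)
12^256 ≡ 477^2 = 227529 ≡ 460 (mod 629)
12^512 ≡ 460^2 = 211600 ≡ 256 (mod 629)
628 = 512 + 64 + 32 + 16 + 4 in binary powers of 2.
So 12^628 ≡ 256 · 86 · 562 · 120 · 608 ≡ 268 (mod 629).
Since 268 ≠ 1, base 12 is a Fermat witness: 629 is composite.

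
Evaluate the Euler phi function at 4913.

4624

Factor: 4913 = 17^3.
φ(4913) = 17^2·(17−1) = 4624.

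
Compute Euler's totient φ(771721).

Factor: 771721 = 43 · 131 · 137.
φ(771721) = (43−1) · (131−1) · (137−1) = 42 · 130 · 136 = 742560.

742560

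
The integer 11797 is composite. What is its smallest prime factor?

11797 is odd.
Digit sum 25, not divisible by 3.
Ends in 7: not divisible by 5.
7: 11797 = 7·1685 + 2
11: 11797 = 11·1072 + 5
13: 11797 = 13·907 + 6
17: 11797 = 17·693 + 16
19: 11797 = 19·620 + 17
23: 11797 = 23·512 + 21
29: 11797 = 29·406 + 23
31: 11797 = 31·380 + 17
37: 11797 = 37·318 + 31
41: 11797 = 41·287 + 30
43: 11797 = 43·274 + 15
47: 11797 = 47·251

47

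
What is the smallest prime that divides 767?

767 is odd.
Digit sum 20, not divisible by 3.
Ends in 7: not divisible by 5.
7: 767 = 7·109 + 4
11: 767 = 11·69 + 8
13: 767 = 13·59

13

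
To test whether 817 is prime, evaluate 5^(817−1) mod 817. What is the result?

140

5^1 ≡ 5 (mod 817)
5^2 ≡ 5^2 = 25 ≡ 25 (mod 817)
5^4 ≡ 25^2 = 625 ≡ 625 (mod 817)
5^8 ≡ 625^2 = 390625 ≡ 99 (mod 817)
5^16 ≡ 99^2 = 9801 ≡ 814 (mod 817)
5^32 ≡ 814^2 = 662596 ≡ 9 (mod 817)
5^64 ≡ 9^2 = 81 ≡ 81 (mod 817)
5^128 ≡ 81^2 = 6561 ≡ 25 (mod 817)
5^256 ≡ 25^2 = 625 ≡ 625 (mod 817)
5^512 ≡ 625^2 = 390625 ≡ 99 (mod 817)
816 = 512 + 256 + 32 + 16 in binary powers of 2.
So 5^816 ≡ 99 · 625 · 9 · 814 ≡ 140 (mod 817).
Since 140 ≠ 1, base 5 is a Fermat witness: 817 is composite.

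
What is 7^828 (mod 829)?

7^1 ≡ 7 (mod 829)
7^2 ≡ 7^2 = 49 ≡ 49 (mod 829)
7^4 ≡ 49^2 = 2401 ≡ 743 (mod 829)
7^8 ≡ 743^2 = 552049 ≡ 764 (mod 829)
7^16 ≡ 764^2 = 583696 ≡ 80 (mod 829)
7^32 ≡ 80^2 = 6400 ≡ 597 (mod 829)
7^64 ≡ 597^2 = 356409 ≡ 768 (mod 829)
7^128 ≡ 768^2 = 589824 ≡ 405 (mod 829)
7^256 ≡ 405^2 = 164025 ≡ 712 (mod 829)
7^512 ≡ 712^2 = 506944 ≡ 425 (mod 829)
828 = 512 + 256 + 32 + 16 + 8 + 4 in binary powers of 2.
So 7^828 ≡ 425 · 712 · 597 · 80 · 764 · 743 ≡ 1 (mod 829).
Since the result is 1, base 7 gives no evidence that 829 is composite.

1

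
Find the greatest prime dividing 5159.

5159 = 7 · 737
737 = 11 · 67
67 is prime.
So 5159 = 7 · 11 · 67; the largest prime factor is 67.

67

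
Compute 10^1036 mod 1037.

10^1 ≡ 10 (mod 1037)
10^2 ≡ 10^2 = 100 ≡ 100 (mod 1037)
10^4 ≡ 100^2 = 10000 ≡ 667 (mod 1037)
10^8 ≡ 667^2 = 444889 ≡ 16 (mod 1037)
10^16 ≡ 16^2 = 256 ≡ 256 (mod 1037)
10^32 ≡ 256^2 = 65536 ≡ 205 (mod 1037)
10^64 ≡ 205^2 = 42025 ≡ 545 (mod 1037)
10^128 ≡ 545^2 = 297025 ≡ 443 (mod 1037)
10^256 ≡ 443^2 = 196249 ≡ 256 (mod 1037)
10^512 ≡ 256^2 = 65536 ≡ 205 (mod 1037)
10^1024 ≡ 205^2 = 42025 ≡ 545 (mod 1037)
1036 = 1024 + 8 + 4 in binary powers of 2.
So 10^1036 ≡ 545 · 16 · 667 ≡ 744 (mod 1037).
Since 744 ≠ 1, base 10 is a Fermat witness: 1037 is composite.

744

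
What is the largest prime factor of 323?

19

323 = 17 · 19
19 is prime.
So 323 = 17 · 19; the largest prime factor is 19.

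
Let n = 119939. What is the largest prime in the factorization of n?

119939 = 31 · 3869
3869 = 53 · 73
73 is prime.
So 119939 = 31 · 53 · 73; the largest prime factor is 73.

73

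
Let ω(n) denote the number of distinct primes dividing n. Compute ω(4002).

4

4002 = 2 · 2001
2001 = 3 · 667
667 = 23 · 29
4002 = 2 · 3 · 23 · 29, which has 4 distinct prime factors.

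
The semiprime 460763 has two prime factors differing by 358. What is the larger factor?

881

Since p = q + 358, we have 460763 = q(q + 358), so q² + 358q − 460763 = 0.
Discriminant: 358² + 4·460763 = 128164 + 1843052 = 1971216; √1971216 = 1404.
q = (−358 + 1404)/2 = 523, and p = q + 358 = 881.
Check: 523 · 881 = 460763.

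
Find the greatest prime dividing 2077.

2077 = 31 · 67
67 is prime.
So 2077 = 31 · 67; the largest prime factor is 67.

67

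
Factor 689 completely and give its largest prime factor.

689 = 13 · 53
53 is prime.
So 689 = 13 · 53; the largest prime factor is 53.

53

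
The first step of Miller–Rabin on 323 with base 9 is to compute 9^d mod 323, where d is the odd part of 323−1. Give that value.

323 − 1 = 322 = 2^1 · 161, so d = 161.
9^1 ≡ 9 (mod 323)
9^2 ≡ 9^2 = 81 ≡ 81 (mod 323)
9^4 ≡ 81^2 = 6561 ≡ 101 (mod 323)
9^8 ≡ 101^2 = 10201 ≡ 188 (mod 323)
9^16 ≡ 188^2 = 35344 ≡ 137 (mod 323)
9^32 ≡ 137^2 = 18769 ≡ 35 (mod 323)
9^64 ≡ 35^2 = 1225 ≡ 256 (mod 323)
9^128 ≡ 256^2 = 65536 ≡ 290 (mod 323)
161 = 128 + 32 + 1 in binary powers of 2.
So 9^161 ≡ 290 · 35 · 9 ≡ 264 (mod 323).
Squaring chain: 264; never reaches −1, so base 9 is a Miller–Rabin witness that 323 is composite.

264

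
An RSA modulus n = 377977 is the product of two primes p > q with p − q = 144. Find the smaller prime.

547

Since p = q + 144, we have 377977 = q(q + 144), so q² + 144q − 377977 = 0.
Discriminant: 144² + 4·377977 = 20736 + 1511908 = 1532644; √1532644 = 1238.
q = (−144 + 1238)/2 = 547, and p = q + 144 = 691.
Check: 547 · 691 = 377977.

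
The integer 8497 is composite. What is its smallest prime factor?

8497 is odd.
Digit sum 28, not divisible by 3.
Ends in 7: not divisible by 5.
7: 8497 = 7·1213 + 6
11: 8497 = 11·772 + 5
13: 8497 = 13·653 + 8
17: 8497 = 17·499 + 14
19: 8497 = 19·447 + 4
23: 8497 = 23·369 + 10
29: 8497 = 29·293

29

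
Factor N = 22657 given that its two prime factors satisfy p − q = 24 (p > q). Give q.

Since p = q + 24, we have 22657 = q(q + 24), so q² + 24q − 22657 = 0.
Discriminant: 24² + 4·22657 = 576 + 90628 = 91204; √91204 = 302.
q = (−24 + 302)/2 = 139, and p = q + 24 = 163.
Check: 139 · 163 = 22657.

139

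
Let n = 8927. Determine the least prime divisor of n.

79

8927 is odd.
Digit sum 26, not divisible by 3.
Ends in 7: not divisible by 5.
7: 8927 = 7·1275 + 2
11: 8927 = 11·811 + 6
13: 8927 = 13·686 + 9
17: 8927 = 17·525 + 2
19: 8927 = 19·469 + 16
23: 8927 = 23·388 + 3
29: 8927 = 29·307 + 24
31: 8927 = 31·287 + 30
37: 8927 = 37·241 + 10
41: 8927 = 41·217 + 30
43: 8927 = 43·207 + 26
47: 8927 = 47·189 + 44
53: 8927 = 53·168 + 23
59: 8927 = 59·151 + 18
61: 8927 = 61·146 + 21
67: 8927 = 67·133 + 16
71: 8927 = 71·125 + 52
73: 8927 = 73·122 + 21
79: 8927 = 79·113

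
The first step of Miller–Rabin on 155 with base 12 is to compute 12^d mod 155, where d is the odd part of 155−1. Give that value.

42

155 − 1 = 154 = 2^1 · 77, so d = 77.
12^1 ≡ 12 (mod 155)
12^2 ≡ 12^2 = 144 ≡ 144 (mod 155)
12^4 ≡ 144^2 = 20736 ≡ 121 (mod 155)
12^8 ≡ 121^2 = 14641 ≡ 71 (mod 155)
12^16 ≡ 71^2 = 5041 ≡ 81 (mod 155)
12^32 ≡ 81^2 = 6561 ≡ 51 (mod 155)
12^64 ≡ 51^2 = 2601 ≡ 121 (mod 155)
77 = 64 + 8 + 4 + 1 in binary powers of 2.
So 12^77 ≡ 121 · 71 · 121 · 12 ≡ 42 (mod 155).
Squaring chain: 42; never reaches −1, so base 12 is a Miller–Rabin witness that 155 is composite.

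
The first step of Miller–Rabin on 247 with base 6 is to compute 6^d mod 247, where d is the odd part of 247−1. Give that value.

125

247 − 1 = 246 = 2^1 · 123, so d = 123.
6^1 ≡ 6 (mod 247)
6^2 ≡ 6^2 = 36 ≡ 36 (mod 247)
6^4 ≡ 36^2 = 1296 ≡ 61 (mod 247)
6^8 ≡ 61^2 = 3721 ≡ 16 (mod 247)
6^16 ≡ 16^2 = 256 ≡ 9 (mod 247)
6^32 ≡ 9^2 = 81 ≡ 81 (mod 247)
6^64 ≡ 81^2 = 6561 ≡ 139 (mod 247)
123 = 64 + 32 + 16 + 8 + 2 + 1 in binary powers of 2.
So 6^123 ≡ 139 · 81 · 9 · 16 · 36 · 6 ≡ 125 (mod 247).
Squaring chain: 125; never reaches −1, so base 6 is a Miller–Rabin witness that 247 is composite.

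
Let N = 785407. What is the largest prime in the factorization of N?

73

785407 = 7 · 112201
112201 = 29 · 3869
3869 = 53 · 73
73 is prime.
So 785407 = 7 · 29 · 53 · 73; the largest prime factor is 73.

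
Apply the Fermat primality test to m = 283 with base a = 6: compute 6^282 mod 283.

6^1 ≡ 6 (mod 283)
6^2 ≡ 6^2 = 36 ≡ 36 (mod 283)
6^4 ≡ 36^2 = 1296 ≡ 164 (mod 283)
6^8 ≡ 164^2 = 26896 ≡ 11 (mod 283)
6^16 ≡ 11^2 = 121 ≡ 121 (mod 283)
6^32 ≡ 121^2 = 14641 ≡ 208 (mod 283)
6^64 ≡ 208^2 = 43264 ≡ 248 (mod 283)
6^128 ≡ 248^2 = 61504 ≡ 93 (mod 283)
6^256 ≡ 93^2 = 8649 ≡ 159 (mod 283)
282 = 256 + 16 + 8 + 2 in binary powers of 2.
So 6^282 ≡ 159 · 121 · 11 · 36 ≡ 1 (mod 283).
Since the result is 1, base 6 gives no evidence that 283 is composite.

1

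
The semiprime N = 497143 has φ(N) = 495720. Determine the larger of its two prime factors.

811

φ(n) = (p−1)(q−1) = n − (p+q) + 1, so p + q = 497143 − 495720 + 1 = 1424.
p and q are the roots of t² − 1424t + 497143 = 0.
Discriminant: 1424² − 4·497143 = 2027776 − 1988572 = 39204; √39204 = 198.
q = (1424 − 198)/2 = 613, p = (1424 + 198)/2 = 811.
Check: 613 · 811 = 497143.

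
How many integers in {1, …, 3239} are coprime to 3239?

3120

Factor: 3239 = 41 · 79.
φ(3239) = (41−1) · (79−1) = 40 · 78 = 3120.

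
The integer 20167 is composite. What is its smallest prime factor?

20167 is odd.
Digit sum 16, not divisible by 3.
Ends in 7: not divisible by 5.
7: 20167 = 7·2881

7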